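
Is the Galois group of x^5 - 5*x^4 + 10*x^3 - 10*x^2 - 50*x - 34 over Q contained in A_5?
Yes

The polynomial is irreducible of degree 5 over Q. Its discriminant is 58564000000 = 242000^2, a perfect square. A Galois group lies in the alternating group exactly when the discriminant is a square in Q, so the Galois group (A_5) is contained in A_5.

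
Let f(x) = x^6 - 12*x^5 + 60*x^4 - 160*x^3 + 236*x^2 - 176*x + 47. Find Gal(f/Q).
S_4

The polynomial f is an irreducible sextic over Q, so G = Gal(f/Q) is one of the 16 transitive subgroups 6T1, ..., 6T16 of S_6. The discriminant of f is 3356224 = 1832^2, a perfect square, so G is contained in A_6. The transitive groups of degree 6 contained in A_6 are: A_4 (6T4, order 12), S_4 (6T7, order 24), (C_3 x C_3) : C_4 (6T10, order 36), PSL(2,5) (6T12, order 60), A_6 (6T15, order 360). By Dedekind's theorem, for a prime p not dividing disc(f) the degrees of the irreducible factors of f mod p form the cycle type of an element of G. Factoring f modulo the 79 such primes p <= 419 (skipping 2, 229, which divide the discriminant), each new pattern first appears at: mod 3: f = (x^3 + x^2 + x + 2)(x^3 + 2x^2 + 1), pattern 3+3; mod 7: f = (x^2 + 3x + 1)(x^4 + 6x^3 + 6x^2 + 5x + 5), pattern 4+2; mod 23: f = (x + 7)(x + 12)(x^2 + 18x + 1)(x^2 + 20x + 20), pattern 2+2+1+1; mod 193: f = (x + 85)(x + 88)(x + 91)(x + 98)(x + 101)(x + 104), pattern 1+1+1+1+1+1. No other pattern occurs in this range, so the set of observed cycle types is {3+3, 4+2, 2+2+1+1, 1+1+1+1+1+1}. The candidates containing elements of all these cycle types are S_4 (6T7) of order 24, (C_3 x C_3) : C_4 (6T10) of order 36, A_6 (6T15) of order 360; the others are excluded. The observed types are precisely the cycle types that occur in S_4 (6T7). Each of the other remaining candidates has further cycle types, and by the Chebotarev density theorem the matching factorization patterns would occur for a proportion of primes equal to their share of the group: (C_3 x C_3) : C_4 (6T10) additionally contains elements of type 3+1+1+1 (4 of its 36 elements, about 11% of primes); A_6 (6T15) additionally contains elements of type 5+1, 3+1+1+1 (184 of its 360 elements, about 51% of primes). None of the 79 primes tested shows any such pattern (for each of these groups the chance of that is below 10^-4), which rules them out. Hence G = S_4 (6T7), of order 24.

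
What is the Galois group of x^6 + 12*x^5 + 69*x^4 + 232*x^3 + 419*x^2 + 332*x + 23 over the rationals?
The polynomial f is an irreducible sextic over Q, so G = Gal(f/Q) is one of the 16 transitive subgroups 6T1, ..., 6T16 of S_6. The discriminant of f is 870211913777152, which is not a perfect square, so G is not contained in A_6. The transitive groups of degree 6 not contained in A_6 are: C_6 (6T1, order 6), S_3 (6T2, order 6), D_6 (6T3, order 12), C_3 x S_3 (6T5, order 18), A_4 x C_2 (6T6, order 24), S_4 (6T8, order 24), S_3 x S_3 (6T9, order 36), S_4 x C_2 (6T11, order 48), (S_3 x S_3) : C_2 (6T13, order 72), PGL(2,5) (6T14, order 120), S_6 (6T16, order 720). By Dedekind's theorem, for a prime p not dividing disc(f) the degrees of the irreducible factors of f mod p form the cycle type of an element of G. Factoring f modulo the 22 such primes p <= 89 (skipping 2, 37, which divide the discriminant), each new pattern first appears at: mod 3: f = (x^3 + x^2 + 2)(x^3 + 2x^2 + x + 1), pattern 3+3; mod 5: f = (x^2 + x + 1)(x^2 + 2x + 3)(x^2 + 4x + 1), pattern 2+2+2; mod 17: f = (x + 5)(x + 16)(x^4 + 8x^3 + 8x^2 + 2x + 9), pattern 4+1+1; mod 67: f = (x + 11)(x + 60)(x^2 + 4x + 2)(x^2 + 4x + 29), pattern 2+2+1+1. No other pattern occurs in this range, so the set of observed cycle types is {3+3, 2+2+2, 4+1+1, 2+2+1+1}. The candidates containing elements of all these cycle types are S_4 (6T8) of order 24, S_4 x C_2 (6T11) of order 48, PGL(2,5) (6T14) of order 120, S_6 (6T16) of order 720; the others are excluded. The observed types are precisely the cycle types that occur in S_4 (6T8) (apart from the identity). Each of the other remaining candidates has further cycle types, and by the Chebotarev density theorem the matching factorization patterns would occur for a proportion of primes equal to their share of the group: S_4 x C_2 (6T11) additionally contains elements of type 6, 4+2, 2+1+1+1+1 (17 of its 48 elements, about 35% of primes); PGL(2,5) (6T14) additionally contains elements of type 6, 5+1 (44 of its 120 elements, about 37% of primes); S_6 (6T16) additionally contains elements of type 6, 5+1, 4+2, 3+2+1, 3+1+1+1, 2+1+1+1+1 (529 of its 720 elements, about 73% of primes). None of the 22 primes tested shows any such pattern (for each of these groups the chance of that is below 10^-4), which rules them out. Hence G = S_4 (6T8), of order 24.

S_4, S_4(6c), the S_4-action on 6 points not in A_6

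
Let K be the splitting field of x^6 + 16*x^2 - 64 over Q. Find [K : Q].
The degree of the splitting field over Q equals the order of the Galois group, so first determine the group. The polynomial f is an irreducible sextic over Q, so G = Gal(f/Q) is one of the 16 transitive subgroups 6T1, ..., 6T16 of S_6. The discriminant of f is 66039417143296 = 8126464^2, a perfect square, so G is contained in A_6. The transitive groups of degree 6 contained in A_6 are: A_4 (6T4, order 12), S_4 (6T7, order 24), (C_3 x C_3) : C_4 (6T10, order 36), PSL(2,5) (6T12, order 60), A_6 (6T15, order 360). By Dedekind's theorem, for a prime p not dividing disc(f) the degrees of the irreducible factors of f mod p form the cycle type of an element of G. Factoring f modulo the 79 such primes p <= 419 (skipping 2, 31, which divide the discriminant), each new pattern first appears at: mod 3: f = (x^2 + 1)(x^4 + 2x^2 + 2), pattern 4+2; mod 5: f = (x^3 + 2x^2 + 2x + 2)(x^3 + 3x^2 + 2x + 3), pattern 3+3; mod 11: f = (x + 5)(x + 6)(x^2 + 3x + 6)(x^2 + 8x + 6), pattern 2+2+1+1; mod 67: f = (x + 4)(x + 6)(x + 22)(x + 45)(x + 61)(x + 63), pattern 1+1+1+1+1+1. No other pattern occurs in this range, so the set of observed cycle types is {4+2, 3+3, 2+2+1+1, 1+1+1+1+1+1}. The candidates containing elements of all these cycle types are S_4 (6T7) of order 24, (C_3 x C_3) : C_4 (6T10) of order 36, A_6 (6T15) of order 360; the others are excluded. The observed types are precisely the cycle types that occur in S_4 (6T7). Each of the other remaining candidates has further cycle types, and by the Chebotarev density theorem the matching factorization patterns would occur for a proportion of primes equal to their share of the group: (C_3 x C_3) : C_4 (6T10) additionally contains elements of type 3+1+1+1 (4 of its 36 elements, about 11% of primes); A_6 (6T15) additionally contains elements of type 5+1, 3+1+1+1 (184 of its 360 elements, about 51% of primes). None of the 79 primes tested shows any such pattern (for each of these groups the chance of that is below 10^-4), which rules them out. Hence G = S_4 (6T7), of order 24. The Galois group S_4 (6T7) has order 24, so the splitting field has degree 24 over Q.

24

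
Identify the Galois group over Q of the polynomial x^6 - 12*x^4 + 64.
A_4 x C_2 (order 24)

The polynomial f is an irreducible sextic over Q, so G = Gal(f/Q) is one of the 16 transitive subgroups 6T1, ..., 6T16 of S_6. The discriminant of f is -450868486864896, which is not a perfect square, so G is not contained in A_6. The transitive groups of degree 6 not contained in A_6 are: C_6 (6T1, order 6), S_3 (6T2, order 6), D_6 (6T3, order 12), C_3 x S_3 (6T5, order 18), A_4 x C_2 (6T6, order 24), S_4 (6T8, order 24), S_3 x S_3 (6T9, order 36), S_4 x C_2 (6T11, order 48), (S_3 x S_3) : C_2 (6T13, order 72), PGL(2,5) (6T14, order 120), S_6 (6T16, order 720). By Dedekind's theorem, for a prime p not dividing disc(f) the degrees of the irreducible factors of f mod p form the cycle type of an element of G. Factoring f modulo the 33 such primes p <= 149 (skipping 2, 3, which divide the discriminant), each new pattern first appears at: mod 5: f = (x^3 + 2x^2 + x + 4)(x^3 + 3x^2 + x + 1), pattern 3+3; mod 7: f = (x^6 + 2x^4 + 1), pattern 6; mod 17: f = (x + 4)(x + 13)(x^2 + 7)(x^2 + 14), pattern 2+2+1+1; mod 19: f = (x + 5)(x + 7)(x + 12)(x + 14)(x^2 + 5), pattern 2+1+1+1+1; mod 71: f = (x^2 + 3)(x^2 + 18)(x^2 + 38), pattern 2+2+2. No other pattern occurs in this range, so the set of observed cycle types is {3+3, 6, 2+2+1+1, 2+1+1+1+1, 2+2+2}. The candidates containing elements of all these cycle types are A_4 x C_2 (6T6) of order 24, S_4 x C_2 (6T11) of order 48, (S_3 x S_3) : C_2 (6T13) of order 72, S_6 (6T16) of order 720; the others are excluded. The observed types are precisely the cycle types that occur in A_4 x C_2 (6T6) (apart from the identity). Each of the other remaining candidates has further cycle types, and by the Chebotarev density theorem the matching factorization patterns would occur for a proportion of primes equal to their share of the group: S_4 x C_2 (6T11) additionally contains elements of type 4+2, 4+1+1 (12 of its 48 elements, about 25% of primes); (S_3 x S_3) : C_2 (6T13) additionally contains elements of type 4+2, 3+2+1, 3+1+1+1 (34 of its 72 elements, about 47% of primes); S_6 (6T16) additionally contains elements of type 5+1, 4+2, 4+1+1, 3+2+1, 3+1+1+1 (484 of its 720 elements, about 67% of primes). None of the 33 primes tested shows any such pattern (for each of these groups the chance of that is below 10^-4), which rules them out. Hence G = A_4 x C_2 (6T6), of order 24.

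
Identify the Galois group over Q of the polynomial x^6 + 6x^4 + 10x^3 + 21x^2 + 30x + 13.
The polynomial f is an irreducible sextic over Q, so G = Gal(f/Q) is one of the 16 transitive subgroups 6T1, ..., 6T16 of S_6. The discriminant of f is -1024192512, which is not a perfect square, so G is not contained in A_6. The transitive groups of degree 6 not contained in A_6 are: C_6 (6T1, order 6), S_3 (6T2, order 6), D_6 (6T3, order 12), C_3 x S_3 (6T5, order 18), A_4 x C_2 (6T6, order 24), S_4 (6T8, order 24), S_3 x S_3 (6T9, order 36), S_4 x C_2 (6T11, order 48), (S_3 x S_3) : C_2 (6T13, order 72), PGL(2,5) (6T14, order 120), S_6 (6T16, order 720). By Dedekind's theorem, for a prime p not dividing disc(f) the degrees of the irreducible factors of f mod p form the cycle type of an element of G. Factoring f modulo the 21 such primes p <= 89 (skipping 2, 3, 7, which divide the discriminant), each new pattern first appears at: mod 5: f = (x^6 + x^4 + x^2 + 3), pattern 6; mod 11: f = (x + 5)(x^5 + 6x^4 + 9x^3 + 9x^2 + 9x + 7), pattern 5+1; mod 13: f = (x)(x + 2)(x^4 + 11x^3 + 10x^2 + 3x + 2), pattern 4+1+1; mod 23: f = (x + 4)(x + 10)(x^2 + 3)(x^2 + 9x + 21), pattern 2+2+1+1; mod 43: f = (x^3 + 19x^2 + 27x + 20)(x^3 + 24x^2 + 39x + 20), pattern 3+3; mod 61: f = (x^2 + 19x + 22)(x^2 + 45x + 35)(x^2 + 58x + 18), pattern 2+2+2. No other pattern occurs in this range, so the set of observed cycle types is {6, 5+1, 4+1+1, 2+2+1+1, 3+3, 2+2+2}. The candidates containing elements of all these cycle types are PGL(2,5) (6T14) of order 120, S_6 (6T16) of order 720; the others are excluded. The observed types are precisely the cycle types that occur in PGL(2,5) (6T14) (apart from the identity). Each of the other remaining candidates has further cycle types, and by the Chebotarev density theorem the matching factorization patterns would occur for a proportion of primes equal to their share of the group: S_6 (6T16) additionally contains elements of type 4+2, 3+2+1, 3+1+1+1, 2+1+1+1+1 (265 of its 720 elements, about 37% of primes). None of the 21 primes tested shows any such pattern (for each of these groups the chance of that is below 10^-4), which rules them out. Hence G = PGL(2,5) (6T14), of order 120.

PGL(2,5) (also written S5(6))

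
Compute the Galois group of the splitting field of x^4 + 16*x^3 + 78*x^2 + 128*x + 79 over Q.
4T3: D_4

The polynomial is an irreducible quartic over Q and its discriminant is -13075456, which is not a perfect square, so the Galois group is not contained in A_4. The resolvent cubic y^3 - 78*y^2 + 1732*y - 11960 has exactly one rational root, so the Galois group is C_4 or D_4. The quartic remains irreducible over Q(sqrt(disc)), so the group is D_4.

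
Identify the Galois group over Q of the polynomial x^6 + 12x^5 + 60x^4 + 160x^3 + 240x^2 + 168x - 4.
A_6

The polynomial f is an irreducible sextic over Q, so G = Gal(f/Q) is one of the 16 transitive subgroups 6T1, ..., 6T16 of S_6. The discriminant of f is 746496000000 = 864000^2, a perfect square, so G is contained in A_6. The transitive groups of degree 6 contained in A_6 are: A_4 (6T4, order 12), S_4 (6T7, order 24), (C_3 x C_3) : C_4 (6T10, order 36), PSL(2,5) (6T12, order 60), A_6 (6T15, order 360). By Dedekind's theorem, for a prime p not dividing disc(f) the degrees of the irreducible factors of f mod p form the cycle type of an element of G. Factoring f modulo the 6 such primes p <= 23 (skipping 2, 3, 5, which divide the discriminant), each new pattern first appears at: mod 7: f = (x + 6)(x^5 + 6x^4 + 3x^3 + 2x^2 + 4x + 4), pattern 5+1; mod 23: f = (x + 4)(x + 13)(x + 18)(x^3 + x + 17), pattern 3+1+1+1. No other pattern occurs in this range, so the set of observed cycle types is {5+1, 3+1+1+1}. Among the candidates above, the only group containing elements of all these cycle types is A_6 (6T15) — each of A_4 (6T4), S_4 (6T7), (C_3 x C_3) : C_4 (6T10), PSL(2,5) (6T12) lacks at least one of them. Hence G = A_6 (6T15), of order 360.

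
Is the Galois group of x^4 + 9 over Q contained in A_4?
Yes

The polynomial is irreducible of degree 4 over Q. Its discriminant is 186624 = 432^2, a perfect square. A Galois group lies in the alternating group exactly when the discriminant is a square in Q, so the Galois group (V_4) is contained in A_4.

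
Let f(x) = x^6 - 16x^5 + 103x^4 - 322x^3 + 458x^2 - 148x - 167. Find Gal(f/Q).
A_4 (also written A4)

The polynomial f is an irreducible sextic over Q, so G = Gal(f/Q) is one of the 16 transitive subgroups 6T1, ..., 6T16 of S_6. The discriminant of f is 5034186304 = 70952^2, a perfect square, so G is contained in A_6. The transitive groups of degree 6 contained in A_6 are: A_4 (6T4, order 12), S_4 (6T7, order 24), (C_3 x C_3) : C_4 (6T10, order 36), PSL(2,5) (6T12, order 60), A_6 (6T15, order 360). By Dedekind's theorem, for a prime p not dividing disc(f) the degrees of the irreducible factors of f mod p form the cycle type of an element of G. Factoring f modulo the 33 such primes p <= 149 (skipping 2, 7, which divide the discriminant), each new pattern first appears at: mod 3: f = (x^3 + 2x + 2)(x^3 + 2x^2 + 2x + 2), pattern 3+3; mod 13: f = (x + 5)(x + 12)(x^2 + 8)(x^2 + 6x + 11), pattern 2+2+1+1. No other pattern occurs in this range, so the set of observed cycle types is {3+3, 2+2+1+1}. The candidates containing elements of all these cycle types are A_4 (6T4) of order 12, S_4 (6T7) of order 24, (C_3 x C_3) : C_4 (6T10) of order 36, PSL(2,5) (6T12) of order 60, A_6 (6T15) of order 360; the others are excluded. The observed types are precisely the cycle types that occur in A_4 (6T4) (apart from the identity). Each of the other remaining candidates has further cycle types, and by the Chebotarev density theorem the matching factorization patterns would occur for a proportion of primes equal to their share of the group: S_4 (6T7) additionally contains elements of type 4+2 (6 of its 24 elements, about 25% of primes); (C_3 x C_3) : C_4 (6T10) additionally contains elements of type 4+2, 3+1+1+1 (22 of its 36 elements, about 61% of primes); PSL(2,5) (6T12) additionally contains elements of type 5+1 (24 of its 60 elements, about 40% of primes); A_6 (6T15) additionally contains elements of type 5+1, 4+2, 3+1+1+1 (274 of its 360 elements, about 76% of primes). None of the 33 primes tested shows any such pattern (for each of these groups the chance of that is below 10^-4), which rules them out. Hence G = A_4 (6T4), of order 12.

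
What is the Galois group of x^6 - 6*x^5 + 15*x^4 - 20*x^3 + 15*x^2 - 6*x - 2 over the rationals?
D_6 (also written D6)

The polynomial f is an irreducible sextic over Q, so G = Gal(f/Q) is one of the 16 transitive subgroups 6T1, ..., 6T16 of S_6. The discriminant of f is 11337408, which is not a perfect square, so G is not contained in A_6. The transitive groups of degree 6 not contained in A_6 are: C_6 (6T1, order 6), S_3 (6T2, order 6), D_6 (6T3, order 12), C_3 x S_3 (6T5, order 18), A_4 x C_2 (6T6, order 24), S_4 (6T8, order 24), S_3 x S_3 (6T9, order 36), S_4 x C_2 (6T11, order 48), (S_3 x S_3) : C_2 (6T13, order 72), PGL(2,5) (6T14, order 120), S_6 (6T16, order 720). By Dedekind's theorem, for a prime p not dividing disc(f) the degrees of the irreducible factors of f mod p form the cycle type of an element of G. Factoring f modulo the 79 such primes p <= 419 (skipping 2, 3, which divide the discriminant), each new pattern first appears at: mod 5: f = (x^2 + 2)(x^2 + x + 1)(x^2 + 3x + 4), pattern 2+2+2; mod 7: f = (x^6 + x^5 + x^4 + x^3 + x^2 + x + 5), pattern 6; mod 11: f = (x + 2)(x + 7)(x^2 + x + 7)(x^2 + 6x + 2), pattern 2+2+1+1; mod 13: f = (x^3 + 10x^2 + 3x + 3)(x^3 + 10x^2 + 3x + 8), pattern 3+3; mod 61: f = (x + 1)(x + 25)(x + 27)(x + 32)(x + 34)(x + 58), pattern 1+1+1+1+1+1. No other pattern occurs in this range, so the set of observed cycle types is {2+2+2, 6, 2+2+1+1, 3+3, 1+1+1+1+1+1}. The candidates containing elements of all these cycle types are D_6 (6T3) of order 12, A_4 x C_2 (6T6) of order 24, S_3 x S_3 (6T9) of order 36, S_4 x C_2 (6T11) of order 48, (S_3 x S_3) : C_2 (6T13) of order 72, PGL(2,5) (6T14) of order 120, S_6 (6T16) of order 720; the others are excluded. The observed types are precisely the cycle types that occur in D_6 (6T3). Each of the other remaining candidates has further cycle types, and by the Chebotarev density theorem the matching factorization patterns would occur for a proportion of primes equal to their share of the group: A_4 x C_2 (6T6) additionally contains elements of type 2+1+1+1+1 (3 of its 24 elements, about 12% of primes); S_3 x S_3 (6T9) additionally contains elements of type 3+1+1+1 (4 of its 36 elements, about 11% of primes); S_4 x C_2 (6T11) additionally contains elements of type 4+2, 4+1+1, 2+1+1+1+1 (15 of its 48 elements, about 31% of primes); (S_3 x S_3) : C_2 (6T13) additionally contains elements of type 4+2, 3+2+1, 3+1+1+1, 2+1+1+1+1 (40 of its 72 elements, about 56% of primes); PGL(2,5) (6T14) additionally contains elements of type 5+1, 4+1+1 (54 of its 120 elements, about 45% of primes); S_6 (6T16) additionally contains elements of type 5+1, 4+2, 4+1+1, 3+2+1, 3+1+1+1, 2+1+1+1+1 (499 of its 720 elements, about 69% of primes). None of the 79 primes tested shows any such pattern (for each of these groups the chance of that is below 10^-4), which rules them out. Hence G = D_6 (6T3), of order 12.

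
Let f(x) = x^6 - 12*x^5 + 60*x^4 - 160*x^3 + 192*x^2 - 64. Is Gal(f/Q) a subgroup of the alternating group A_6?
No

The polynomial is irreducible of degree 6 over Q. Its discriminant is -450868486864896, which is not a perfect square. A Galois group lies in the alternating group exactly when the discriminant is a square in Q, so the Galois group (A_4 x C_2) is not contained in A_6.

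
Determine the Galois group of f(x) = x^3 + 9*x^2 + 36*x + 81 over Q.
The polynomial is an irreducible cubic over Q and its discriminant is -22599, which is not a perfect square. For an irreducible cubic, a non-square discriminant gives Galois group S_3.

S_3 (order 6)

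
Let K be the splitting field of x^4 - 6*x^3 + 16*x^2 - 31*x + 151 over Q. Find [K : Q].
The degree of the splitting field over Q equals the order of the Galois group, so first determine the group. The polynomial is an irreducible quartic over Q and its discriminant is 495510125, which is not a perfect square, so the Galois group is not contained in A_4. The resolvent cubic y^3 - 16*y^2 - 418*y + 3267 has exactly one rational root, so the Galois group is C_4 or D_4. The quartic becomes reducible over Q(sqrt(disc)), so the group is C_4. The Galois group C_4 (4T1) has order 4, so the splitting field has degree 4 over Q.

4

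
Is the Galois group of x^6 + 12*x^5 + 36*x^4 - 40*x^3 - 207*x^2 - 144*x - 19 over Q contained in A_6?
The polynomial is irreducible of degree 6 over Q. Its discriminant is -9221581132716096, which is not a perfect square. A Galois group lies in the alternating group exactly when the discriminant is a square in Q, so the Galois group (A_4 x C_2) is not contained in A_6.

No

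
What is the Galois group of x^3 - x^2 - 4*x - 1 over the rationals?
C_3

The polynomial is an irreducible cubic over Q and its discriminant is 169 = 13^2, a perfect square. For an irreducible cubic, a square discriminant forces the Galois group to be A_3, the cyclic group of order 3.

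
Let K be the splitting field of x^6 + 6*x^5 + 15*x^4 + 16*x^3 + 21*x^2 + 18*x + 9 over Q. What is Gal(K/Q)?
The polynomial f is an irreducible sextic over Q, so G = Gal(f/Q) is one of the 16 transitive subgroups 6T1, ..., 6T16 of S_6. The discriminant of f is -37744330752, which is not a perfect square, so G is not contained in A_6. The transitive groups of degree 6 not contained in A_6 are: C_6 (6T1, order 6), S_3 (6T2, order 6), D_6 (6T3, order 12), C_3 x S_3 (6T5, order 18), A_4 x C_2 (6T6, order 24), S_4 (6T8, order 24), S_3 x S_3 (6T9, order 36), S_4 x C_2 (6T11, order 48), (S_3 x S_3) : C_2 (6T13, order 72), PGL(2,5) (6T14, order 120), S_6 (6T16, order 720). By Dedekind's theorem, for a prime p not dividing disc(f) the degrees of the irreducible factors of f mod p form the cycle type of an element of G. Factoring f modulo the 79 such primes p <= 421 (skipping 2, 3, 53, which divide the discriminant), each new pattern first appears at: mod 5: f = (x^2 + x + 2)(x^2 + 2x + 4)(x^2 + 3x + 3), pattern 2+2+2; mod 7: f = (x^6 + 6x^5 + x^4 + 2x^3 + 4x + 2), pattern 6; mod 11: f = (x + 3)(x + 7)(x^2 + 5)(x^2 + 7x + 7), pattern 2+2+1+1; mod 19: f = (x^3 + 3x^2 + 2x + 11)(x^3 + 3x^2 + 4x + 6), pattern 3+3; mod 43: f = (x + 6)(x + 7)(x + 13)(x + 33)(x + 34)(x + 42), pattern 1+1+1+1+1+1. No other pattern occurs in this range, so the set of observed cycle types is {2+2+2, 6, 2+2+1+1, 3+3, 1+1+1+1+1+1}. The candidates containing elements of all these cycle types are D_6 (6T3) of order 12, A_4 x C_2 (6T6) of order 24, S_3 x S_3 (6T9) of order 36, S_4 x C_2 (6T11) of order 48, (S_3 x S_3) : C_2 (6T13) of order 72, PGL(2,5) (6T14) of order 120, S_6 (6T16) of order 720; the others are excluded. The observed types are precisely the cycle types that occur in D_6 (6T3). Each of the other remaining candidates has further cycle types, and by the Chebotarev density theorem the matching factorization patterns would occur for a proportion of primes equal to their share of the group: A_4 x C_2 (6T6) additionally contains elements of type 2+1+1+1+1 (3 of its 24 elements, about 12% of primes); S_3 x S_3 (6T9) additionally contains elements of type 3+1+1+1 (4 of its 36 elements, about 11% of primes); S_4 x C_2 (6T11) additionally contains elements of type 4+2, 4+1+1, 2+1+1+1+1 (15 of its 48 elements, about 31% of primes); (S_3 x S_3) : C_2 (6T13) additionally contains elements of type 4+2, 3+2+1, 3+1+1+1, 2+1+1+1+1 (40 of its 72 elements, about 56% of primes); PGL(2,5) (6T14) additionally contains elements of type 5+1, 4+1+1 (54 of its 120 elements, about 45% of primes); S_6 (6T16) additionally contains elements of type 5+1, 4+2, 4+1+1, 3+2+1, 3+1+1+1, 2+1+1+1+1 (499 of its 720 elements, about 69% of primes). None of the 79 primes tested shows any such pattern (for each of these groups the chance of that is below 10^-4), which rules them out. Hence G = D_6 (6T3), of order 12.

D_6 (order 12)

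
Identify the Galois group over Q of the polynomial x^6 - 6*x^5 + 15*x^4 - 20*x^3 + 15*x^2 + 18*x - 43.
The polynomial f is an irreducible sextic over Q, so G = Gal(f/Q) is one of the 16 transitive subgroups 6T1, ..., 6T16 of S_6. The discriminant of f is 746496000000 = 864000^2, a perfect square, so G is contained in A_6. The transitive groups of degree 6 contained in A_6 are: A_4 (6T4, order 12), S_4 (6T7, order 24), (C_3 x C_3) : C_4 (6T10, order 36), PSL(2,5) (6T12, order 60), A_6 (6T15, order 360). By Dedekind's theorem, for a prime p not dividing disc(f) the degrees of the irreducible factors of f mod p form the cycle type of an element of G. Factoring f modulo the 6 such primes p <= 23 (skipping 2, 3, 5, which divide the discriminant), each new pattern first appears at: mod 7: f = (x + 2)(x^5 + 6x^4 + 3x^3 + 2x^2 + 4x + 3), pattern 5+1; mod 23: f = (x + 6)(x + 11)(x + 20)(x^3 + 3x^2 + 4x + 8), pattern 3+1+1+1. No other pattern occurs in this range, so the set of observed cycle types is {5+1, 3+1+1+1}. Among the candidates above, the only group containing elements of all these cycle types is A_6 (6T15) — each of A_4 (6T4), S_4 (6T7), (C_3 x C_3) : C_4 (6T10), PSL(2,5) (6T12) lacks at least one of them. Hence G = A_6 (6T15), of order 360.

A_6 (also written A6)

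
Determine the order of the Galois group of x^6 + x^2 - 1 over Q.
The degree of the splitting field over Q equals the order of the Galois group, so first determine the group. The polynomial f is an irreducible sextic over Q, so G = Gal(f/Q) is one of the 16 transitive subgroups 6T1, ..., 6T16 of S_6. The discriminant of f is 61504 = 248^2, a perfect square, so G is contained in A_6. The transitive groups of degree 6 contained in A_6 are: A_4 (6T4, order 12), S_4 (6T7, order 24), (C_3 x C_3) : C_4 (6T10, order 36), PSL(2,5) (6T12, order 60), A_6 (6T15, order 360). By Dedekind's theorem, for a prime p not dividing disc(f) the degrees of the irreducible factors of f mod p form the cycle type of an element of G. Factoring f modulo the 79 such primes p <= 419 (skipping 2, 31, which divide the discriminant), each new pattern first appears at: mod 3: f = (x^2 + 1)(x^4 + 2x^2 + 2), pattern 4+2; mod 5: f = (x^3 + x^2 + 3x + 4)(x^3 + 4x^2 + 3x + 1), pattern 3+3; mod 11: f = (x + 3)(x + 8)(x^2 + 4x + 7)(x^2 + 7x + 7), pattern 2+2+1+1; mod 67: f = (x + 2)(x + 3)(x + 11)(x + 56)(x + 64)(x + 65), pattern 1+1+1+1+1+1. No other pattern occurs in this range, so the set of observed cycle types is {4+2, 3+3, 2+2+1+1, 1+1+1+1+1+1}. The candidates containing elements of all these cycle types are S_4 (6T7) of order 24, (C_3 x C_3) : C_4 (6T10) of order 36, A_6 (6T15) of order 360; the others are excluded. The observed types are precisely the cycle types that occur in S_4 (6T7). Each of the other remaining candidates has further cycle types, and by the Chebotarev density theorem the matching factorization patterns would occur for a proportion of primes equal to their share of the group: (C_3 x C_3) : C_4 (6T10) additionally contains elements of type 3+1+1+1 (4 of its 36 elements, about 11% of primes); A_6 (6T15) additionally contains elements of type 5+1, 3+1+1+1 (184 of its 360 elements, about 51% of primes). None of the 79 primes tested shows any such pattern (for each of these groups the chance of that is below 10^-4), which rules them out. Hence G = S_4 (6T7), of order 24. The Galois group S_4 (6T7) has order 24, so the splitting field has degree 24 over Q.

24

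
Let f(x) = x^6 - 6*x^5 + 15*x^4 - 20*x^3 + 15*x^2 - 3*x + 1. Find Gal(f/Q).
(S_3 x S_3) : C_2 (order 72)

The polynomial f is an irreducible sextic over Q, so G = Gal(f/Q) is one of the 16 transitive subgroups 6T1, ..., 6T16 of S_6. The discriminant of f is -9059283, which is not a perfect square, so G is not contained in A_6. The transitive groups of degree 6 not contained in A_6 are: C_6 (6T1, order 6), S_3 (6T2, order 6), D_6 (6T3, order 12), C_3 x S_3 (6T5, order 18), A_4 x C_2 (6T6, order 24), S_4 (6T8, order 24), S_3 x S_3 (6T9, order 36), S_4 x C_2 (6T11, order 48), (S_3 x S_3) : C_2 (6T13, order 72), PGL(2,5) (6T14, order 120), S_6 (6T16, order 720). By Dedekind's theorem, for a prime p not dividing disc(f) the degrees of the irreducible factors of f mod p form the cycle type of an element of G. Factoring f modulo the 28 such primes p <= 127 (skipping 3, 17, 43, which divide the discriminant), each new pattern first appears at: mod 2: f = (x^6 + x^4 + x^2 + x + 1), pattern 6; mod 7: f = (x + 5)(x^2 + x + 4)(x^3 + 2x^2 + x + 6), pattern 3+2+1; mod 11: f = (x^2 + 1)(x^4 + 5x^3 + 3x^2 + 8x + 1), pattern 4+2; mod 13: f = (x + 4)(x + 9)(x^2 + 8x + 10)(x^2 + 12x + 3), pattern 2+2+1+1; mod 61: f = (x + 1)(x + 3)(x + 9)(x + 20)(x^2 + 22x + 27), pattern 2+1+1+1+1; mod 97: f = (x + 9)(x + 11)(x + 48)(x^3 + 23x^2 + 11x + 96), pattern 3+1+1+1; mod 113: f = (x^2 + 2x + 7)(x^2 + 43x + 61)(x^2 + 62x + 9), pattern 2+2+2; mod 127: f = (x^3 + 36x^2 + 70x + 126)(x^3 + 85x^2 + 60x + 126), pattern 3+3. No other pattern occurs in this range, so the set of observed cycle types is {6, 3+2+1, 4+2, 2+2+1+1, 2+1+1+1+1, 3+1+1+1, 2+2+2, 3+3}. The candidates containing elements of all these cycle types are (S_3 x S_3) : C_2 (6T13) of order 72, S_6 (6T16) of order 720; the others are excluded. The observed types are precisely the cycle types that occur in (S_3 x S_3) : C_2 (6T13) (apart from the identity). Each of the other remaining candidates has further cycle types, and by the Chebotarev density theorem the matching factorization patterns would occur for a proportion of primes equal to their share of the group: S_6 (6T16) additionally contains elements of type 5+1, 4+1+1 (234 of its 720 elements, about 32% of primes). None of the 28 primes tested shows any such pattern (for each of these groups the chance of that is below 10^-4), which rules them out. Hence G = (S_3 x S_3) : C_2 (6T13), of order 72.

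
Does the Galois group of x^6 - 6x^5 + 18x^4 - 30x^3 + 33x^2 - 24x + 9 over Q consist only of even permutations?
The polynomial is irreducible of degree 6 over Q. Its discriminant is -16003008, which is not a perfect square. A Galois group lies in the alternating group exactly when the discriminant is a square in Q, so the Galois group (PGL(2,5)) is not contained in A_6.

No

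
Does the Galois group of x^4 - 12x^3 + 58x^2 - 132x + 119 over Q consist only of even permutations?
No

The polynomial is irreducible of degree 4 over Q. Its discriminant is 2048, which is not a perfect square. A Galois group lies in the alternating group exactly when the discriminant is a square in Q, so the Galois group (C_4) is not contained in A_4.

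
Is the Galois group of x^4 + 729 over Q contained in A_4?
The polynomial is irreducible of degree 4 over Q. Its discriminant is 99179645184 = 314928^2, a perfect square. A Galois group lies in the alternating group exactly when the discriminant is a square in Q, so the Galois group (V_4) is contained in A_4.

Yes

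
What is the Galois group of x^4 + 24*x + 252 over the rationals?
A_4 (also written A4)

The polynomial is an irreducible quartic over Q and its discriminant is 4087812096 = 63936^2, a perfect square, so the Galois group is contained in A_4. The resolvent cubic y^3 - 1008*y - 576 is irreducible over Q. An irreducible resolvent with square discriminant gives A_4.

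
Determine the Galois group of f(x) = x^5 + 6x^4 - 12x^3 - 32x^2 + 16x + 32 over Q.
The polynomial f is an irreducible quintic over Q, so G = Gal(f/Q) is a transitive subgroup of S_5: one of C_5 (5T1, order 5), D_5 (5T2, order 10), F_20 (5T3, order 20), A_5 (5T4, order 60) or S_5 (5T5, order 120). The discriminant of f is 15352201216 = 123904^2, a perfect square, so G is contained in A_5. The transitive groups of degree 5 contained in A_5 are: C_5 (5T1, order 5), D_5 (5T2, order 10), A_5 (5T4, order 60). By Dedekind's theorem, for a prime p not dividing disc(f) the degrees of the irreducible factors of f mod p form the cycle type of an element of G. Factoring f modulo the 14 such primes p <= 53 (skipping 2, 11, which divide the discriminant), each new pattern first appears at: mod 3: f = (x^5 + x^2 + x + 2), pattern 5; mod 23: f = (x + 4)(x + 9)(x + 11)(x + 13)(x + 15), pattern 1+1+1+1+1. No other pattern occurs in this range, so the set of observed cycle types is {5, 1+1+1+1+1}. The candidates containing elements of all these cycle types are C_5 (5T1) of order 5, D_5 (5T2) of order 10, A_5 (5T4) of order 60; the others are excluded. The observed types are precisely the cycle types that occur in C_5 (5T1). Each of the other remaining candidates has further cycle types, and by the Chebotarev density theorem the matching factorization patterns would occur for a proportion of primes equal to their share of the group: D_5 (5T2) additionally contains elements of type 2+2+1 (5 of its 10 elements, about 50% of primes); A_5 (5T4) additionally contains elements of type 3+1+1, 2+2+1 (35 of its 60 elements, about 58% of primes). None of the 14 primes tested shows any such pattern (for each of these groups the chance of that is below 10^-4), which rules them out. Hence G = C_5 (5T1), of order 5.

C_5, the cyclic group of order 5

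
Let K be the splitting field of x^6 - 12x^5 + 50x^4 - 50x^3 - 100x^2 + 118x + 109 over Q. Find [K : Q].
The degree of the splitting field over Q equals the order of the Galois group, so first determine the group. The polynomial f is an irreducible sextic over Q, so G = Gal(f/Q) is one of the 16 transitive subgroups 6T1, ..., 6T16 of S_6. The discriminant of f is 38875225000000 = 6235000^2, a perfect square, so G is contained in A_6. The transitive groups of degree 6 contained in A_6 are: A_4 (6T4, order 12), S_4 (6T7, order 24), (C_3 x C_3) : C_4 (6T10, order 36), PSL(2,5) (6T12, order 60), A_6 (6T15, order 360). By Dedekind's theorem, for a prime p not dividing disc(f) the degrees of the irreducible factors of f mod p form the cycle type of an element of G. Factoring f modulo the 19 such primes p <= 83 (skipping 2, 5, 29, 43, which divide the discriminant), each new pattern first appears at: mod 3: f = (x^2 + 1)(x^4 + x^2 + x + 1), pattern 4+2; mod 11: f = (x^3 + x^2 + 7x + 5)(x^3 + 9x^2 + x + 2), pattern 3+3; mod 19: f = (x + 2)(x + 16)(x^2 + 2x + 18)(x^2 + 6x + 15), pattern 2+2+1+1; mod 61: f = (x + 17)(x + 35)(x + 38)(x^3 + 20x^2 + 10x + 50), pattern 3+1+1+1. No other pattern occurs in this range, so the set of observed cycle types is {4+2, 3+3, 2+2+1+1, 3+1+1+1}. The candidates containing elements of all these cycle types are (C_3 x C_3) : C_4 (6T10) of order 36, A_6 (6T15) of order 360; the others are excluded. The observed types are precisely the cycle types that occur in (C_3 x C_3) : C_4 (6T10) (apart from the identity). Each of the other remaining candidates has further cycle types, and by the Chebotarev density theorem the matching factorization patterns would occur for a proportion of primes equal to their share of the group: A_6 (6T15) additionally contains elements of type 5+1 (144 of its 360 elements, about 40% of primes). None of the 19 primes tested shows any such pattern (for each of these groups the chance of that is below 10^-4), which rules them out. Hence G = (C_3 x C_3) : C_4 (6T10), of order 36. The Galois group (C_3 x C_3) : C_4 (6T10) has order 36, so the splitting field has degree 36 over Q.

36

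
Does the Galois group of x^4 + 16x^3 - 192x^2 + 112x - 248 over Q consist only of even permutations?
The polynomial is irreducible of degree 4 over Q. Its discriminant is -5886019436544, which is not a perfect square. A Galois group lies in the alternating group exactly when the discriminant is a square in Q, so the Galois group (D_4) is not contained in A_4.

No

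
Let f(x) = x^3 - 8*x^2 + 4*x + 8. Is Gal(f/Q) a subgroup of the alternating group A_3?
The polynomial is irreducible of degree 3 over Q. Its discriminant is 10816 = 104^2, a perfect square. A Galois group lies in the alternating group exactly when the discriminant is a square in Q, so the Galois group (C_3) is contained in A_3.

Yes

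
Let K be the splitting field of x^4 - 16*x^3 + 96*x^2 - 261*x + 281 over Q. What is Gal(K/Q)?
The polynomial is an irreducible quartic over Q and its discriminant is 15125, which is not a perfect square, so the Galois group is not contained in A_4. The resolvent cubic y^3 - 96*y^2 + 3052*y - 32153 has exactly one rational root, so the Galois group is C_4 or D_4. The quartic becomes reducible over Q(sqrt(disc)), so the group is C_4.

C_4 (order 4)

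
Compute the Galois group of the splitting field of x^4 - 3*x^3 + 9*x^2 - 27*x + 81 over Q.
The polynomial is an irreducible quartic over Q and its discriminant is 66430125, which is not a perfect square, so the Galois group is not contained in A_4. The resolvent cubic y^3 - 9*y^2 - 243*y + 1458 has exactly one rational root, so the Galois group is C_4 or D_4. The quartic becomes reducible over Q(sqrt(disc)), so the group is C_4.

C_4, the cyclic group of order 4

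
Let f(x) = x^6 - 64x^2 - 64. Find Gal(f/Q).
The polynomial f is an irreducible sextic over Q, so G = Gal(f/Q) is one of the 16 transitive subgroups 6T1, ..., 6T16 of S_6. The discriminant of f is 3603718079512576 = 60030976^2, a perfect square, so G is contained in A_6. The transitive groups of degree 6 contained in A_6 are: A_4 (6T4, order 12), S_4 (6T7, order 24), (C_3 x C_3) : C_4 (6T10, order 36), PSL(2,5) (6T12, order 60), A_6 (6T15, order 360). By Dedekind's theorem, for a prime p not dividing disc(f) the degrees of the irreducible factors of f mod p form the cycle type of an element of G. Factoring f modulo the 79 such primes p <= 419 (skipping 2, 229, which divide the discriminant), each new pattern first appears at: mod 3: f = (x^3 + x^2 + 2x + 1)(x^3 + 2x^2 + 2x + 2), pattern 3+3; mod 7: f = (x^2 + 2)(x^4 + 5x^2 + 3), pattern 4+2; mod 23: f = (x + 5)(x + 18)(x^2 + 2x + 3)(x^2 + 21x + 3), pattern 2+2+1+1; mod 193: f = (x + 7)(x + 13)(x + 19)(x + 174)(x + 180)(x + 186), pattern 1+1+1+1+1+1. No other pattern occurs in this range, so the set of observed cycle types is {3+3, 4+2, 2+2+1+1, 1+1+1+1+1+1}. The candidates containing elements of all these cycle types are S_4 (6T7) of order 24, (C_3 x C_3) : C_4 (6T10) of order 36, A_6 (6T15) of order 360; the others are excluded. The observed types are precisely the cycle types that occur in S_4 (6T7). Each of the other remaining candidates has further cycle types, and by the Chebotarev density theorem the matching factorization patterns would occur for a proportion of primes equal to their share of the group: (C_3 x C_3) : C_4 (6T10) additionally contains elements of type 3+1+1+1 (4 of its 36 elements, about 11% of primes); A_6 (6T15) additionally contains elements of type 5+1, 3+1+1+1 (184 of its 360 elements, about 51% of primes). None of the 79 primes tested shows any such pattern (for each of these groups the chance of that is below 10^-4), which rules them out. Hence G = S_4 (6T7), of order 24.

S_4 (order 24)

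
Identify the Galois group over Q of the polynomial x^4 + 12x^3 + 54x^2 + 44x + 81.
A_4 (also written A4)

The polynomial is an irreducible quartic over Q and its discriminant is 1358954496 = 36864^2, a perfect square, so the Galois group is contained in A_4. The resolvent cubic y^3 - 54*y^2 + 204*y + 3896 is irreducible over Q. An irreducible resolvent with square discriminant gives A_4.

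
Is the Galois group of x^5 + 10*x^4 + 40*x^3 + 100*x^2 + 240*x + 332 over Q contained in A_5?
The polynomial is irreducible of degree 5 over Q. Its discriminant is 148608800000, which is not a perfect square. A Galois group lies in the alternating group exactly when the discriminant is a square in Q, so the Galois group (F_20) is not contained in A_5.

No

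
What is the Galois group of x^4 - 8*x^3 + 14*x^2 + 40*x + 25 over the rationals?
V_4

The polynomial is an irreducible quartic over Q and its discriminant is 33177600 = 5760^2, a perfect square, so the Galois group is contained in A_4. The resolvent cubic y^3 - 14*y^2 - 420*y - 1800 splits completely over Q, which gives the Klein four-group V_4.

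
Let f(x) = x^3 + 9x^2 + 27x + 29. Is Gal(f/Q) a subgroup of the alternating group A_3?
No

The polynomial is irreducible of degree 3 over Q. Its discriminant is -108, which is not a perfect square. A Galois group lies in the alternating group exactly when the discriminant is a square in Q, so the Galois group (S_3) is not contained in A_3.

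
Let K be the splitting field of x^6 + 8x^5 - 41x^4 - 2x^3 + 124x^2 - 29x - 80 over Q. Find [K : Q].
60

The degree of the splitting field over Q equals the order of the Galois group, so first determine the group. The polynomial f is an irreducible sextic over Q, so G = Gal(f/Q) is one of the 16 transitive subgroups 6T1, ..., 6T16 of S_6. The discriminant of f is 1770264843169 = 1330513^2, a perfect square, so G is contained in A_6. The transitive groups of degree 6 contained in A_6 are: A_4 (6T4, order 12), S_4 (6T7, order 24), (C_3 x C_3) : C_4 (6T10, order 36), PSL(2,5) (6T12, order 60), A_6 (6T15, order 360). By Dedekind's theorem, for a prime p not dividing disc(f) the degrees of the irreducible factors of f mod p form the cycle type of an element of G. Factoring f modulo the 21 such primes p <= 79 (skipping 19, which divides the discriminant), each new pattern first appears at: mod 2: f = (x)(x^5 + x^3 + 1), pattern 5+1; mod 7: f = (x^3 + 2x^2 + 4x + 2)(x^3 + 6x^2 + 6x + 2), pattern 3+3; mod 61: f = (x + 4)(x + 49)(x^2 + 6x + 44)(x^2 + 10x + 31), pattern 2+2+1+1. No other pattern occurs in this range, so the set of observed cycle types is {5+1, 3+3, 2+2+1+1}. The candidates containing elements of all these cycle types are PSL(2,5) (6T12) of order 60, A_6 (6T15) of order 360; the others are excluded. The observed types are precisely the cycle types that occur in PSL(2,5) (6T12) (apart from the identity). Each of the other remaining candidates has further cycle types, and by the Chebotarev density theorem the matching factorization patterns would occur for a proportion of primes equal to their share of the group: A_6 (6T15) additionally contains elements of type 4+2, 3+1+1+1 (130 of its 360 elements, about 36% of primes). None of the 21 primes tested shows any such pattern (for each of these groups the chance of that is below 10^-4), which rules them out. Hence G = PSL(2,5) (6T12), of order 60. The Galois group PSL(2,5) (6T12) has order 60, so the splitting field has degree 60 over Q.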